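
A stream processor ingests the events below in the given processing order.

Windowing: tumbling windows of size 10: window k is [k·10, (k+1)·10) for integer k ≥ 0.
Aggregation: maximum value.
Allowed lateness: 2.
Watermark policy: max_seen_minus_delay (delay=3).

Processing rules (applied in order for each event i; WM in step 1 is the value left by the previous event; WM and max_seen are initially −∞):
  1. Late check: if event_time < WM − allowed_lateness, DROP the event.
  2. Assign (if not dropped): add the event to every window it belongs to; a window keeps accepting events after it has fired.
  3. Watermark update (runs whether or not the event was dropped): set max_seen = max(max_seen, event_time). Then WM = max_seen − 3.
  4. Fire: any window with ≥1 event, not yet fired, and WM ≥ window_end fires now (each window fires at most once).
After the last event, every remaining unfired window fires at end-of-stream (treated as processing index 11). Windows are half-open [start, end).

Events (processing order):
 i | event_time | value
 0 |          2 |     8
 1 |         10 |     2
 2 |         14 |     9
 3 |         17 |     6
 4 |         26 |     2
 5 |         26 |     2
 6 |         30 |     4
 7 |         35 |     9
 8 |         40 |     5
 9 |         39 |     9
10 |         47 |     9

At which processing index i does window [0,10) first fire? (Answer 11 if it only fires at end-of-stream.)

i=0 t=2 v=8: → [0,10); WM=-1
i=1 t=10 v=2: → [10,20); WM=7
i=2 t=14 v=9: → [10,20); WM=11; [0,10) fires=8
i=3 t=17 v=6: → [10,20); WM=14
i=4 t=26 v=2: → [20,30); WM=23; [10,20) fires=9
i=5 t=26 v=2: → [20,30); WM=23
i=6 t=30 v=4: → [30,40); WM=27
i=7 t=35 v=9: → [30,40); WM=32; [20,30) fires=2
i=8 t=40 v=5: → [40,50); WM=37
i=9 t=39 v=9: → [30,40); WM=37
i=10 t=47 v=9: → [40,50); WM=44; [30,40) fires=9

2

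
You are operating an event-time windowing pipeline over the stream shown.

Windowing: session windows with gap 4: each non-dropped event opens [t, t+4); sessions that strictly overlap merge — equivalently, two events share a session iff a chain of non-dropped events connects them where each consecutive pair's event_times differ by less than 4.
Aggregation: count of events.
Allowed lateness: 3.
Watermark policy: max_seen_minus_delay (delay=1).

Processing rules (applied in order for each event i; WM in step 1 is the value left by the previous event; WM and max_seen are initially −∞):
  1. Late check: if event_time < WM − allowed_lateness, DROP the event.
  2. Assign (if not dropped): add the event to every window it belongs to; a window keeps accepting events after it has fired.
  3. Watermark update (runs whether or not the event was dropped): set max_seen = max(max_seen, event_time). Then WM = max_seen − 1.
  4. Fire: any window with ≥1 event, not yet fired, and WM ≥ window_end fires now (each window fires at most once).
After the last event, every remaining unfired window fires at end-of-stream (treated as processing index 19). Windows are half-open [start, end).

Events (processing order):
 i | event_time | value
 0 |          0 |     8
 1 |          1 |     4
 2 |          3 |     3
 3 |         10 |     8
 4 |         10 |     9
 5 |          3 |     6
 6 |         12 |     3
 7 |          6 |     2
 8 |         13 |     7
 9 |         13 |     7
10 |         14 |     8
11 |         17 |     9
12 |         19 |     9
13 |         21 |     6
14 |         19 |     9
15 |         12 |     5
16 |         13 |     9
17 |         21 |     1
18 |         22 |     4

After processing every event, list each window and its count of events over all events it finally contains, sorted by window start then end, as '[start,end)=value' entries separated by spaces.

i=0 t=0 v=8: → [0,4); WM=-1
i=1 t=1 v=4: → [0,5); WM=0
i=2 t=3 v=3: → [0,7); WM=2
i=3 t=10 v=8: → [10,14); WM=9
i=4 t=10 v=9: → [10,14); WM=9
i=5 t=3 v=6: DROP (t<9-3); WM=9
i=6 t=12 v=3: → [10,16); WM=11
i=7 t=6 v=2: DROP (t<11-3); WM=11
i=8 t=13 v=7: → [10,17); WM=12
i=9 t=13 v=7: → [10,17); WM=12
i=10 t=14 v=8: → [10,18); WM=13
i=11 t=17 v=9: → [10,21); WM=16
i=12 t=19 v=9: → [10,23); WM=18
i=13 t=21 v=6: → [10,25); WM=20
i=14 t=19 v=9: → [10,25); WM=20
i=15 t=12 v=5: DROP (t<20-3); WM=20
i=16 t=13 v=9: DROP (t<20-3); WM=20
i=17 t=21 v=1: → [10,25); WM=20
i=18 t=22 v=4: → [10,26); WM=21

[0,7)=3 [10,26)=12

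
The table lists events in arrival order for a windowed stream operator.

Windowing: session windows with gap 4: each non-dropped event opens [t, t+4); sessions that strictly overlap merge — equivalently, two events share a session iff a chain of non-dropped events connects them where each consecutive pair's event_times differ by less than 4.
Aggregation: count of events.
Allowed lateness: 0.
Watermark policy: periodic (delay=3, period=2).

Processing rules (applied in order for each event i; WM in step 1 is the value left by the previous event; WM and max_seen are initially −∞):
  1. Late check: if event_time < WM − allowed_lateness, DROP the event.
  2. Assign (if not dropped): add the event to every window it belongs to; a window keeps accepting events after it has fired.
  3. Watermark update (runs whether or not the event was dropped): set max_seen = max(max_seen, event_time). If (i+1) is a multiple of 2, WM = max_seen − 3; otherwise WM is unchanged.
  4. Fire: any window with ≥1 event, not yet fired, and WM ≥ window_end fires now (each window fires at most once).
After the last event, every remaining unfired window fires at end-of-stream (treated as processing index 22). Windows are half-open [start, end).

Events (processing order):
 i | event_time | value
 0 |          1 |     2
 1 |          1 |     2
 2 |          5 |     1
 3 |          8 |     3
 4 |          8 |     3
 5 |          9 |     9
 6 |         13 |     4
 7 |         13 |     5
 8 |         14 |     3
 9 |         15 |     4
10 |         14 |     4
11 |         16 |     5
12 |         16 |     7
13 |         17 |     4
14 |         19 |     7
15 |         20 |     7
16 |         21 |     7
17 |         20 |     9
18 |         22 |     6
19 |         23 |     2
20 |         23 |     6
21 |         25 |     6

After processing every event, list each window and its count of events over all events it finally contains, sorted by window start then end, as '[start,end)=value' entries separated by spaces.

[1,5)=2 [5,13)=4 [13,29)=16

i=0 t=1 v=2: → [1,5); WM=−∞
i=1 t=1 v=2: → [1,5); WM=-2
i=2 t=5 v=1: → [5,9); WM=-2
i=3 t=8 v=3: → [5,12); WM=5
i=4 t=8 v=3: → [5,12); WM=5
i=5 t=9 v=9: → [5,13); WM=6
i=6 t=13 v=4: → [13,17); WM=6
i=7 t=13 v=5: → [13,17); WM=10
i=8 t=14 v=3: → [13,18); WM=10
i=9 t=15 v=4: → [13,19); WM=12
i=10 t=14 v=4: → [13,19); WM=12
i=11 t=16 v=5: → [13,20); WM=13
i=12 t=16 v=7: → [13,20); WM=13
i=13 t=17 v=4: → [13,21); WM=14
i=14 t=19 v=7: → [13,23); WM=14
i=15 t=20 v=7: → [13,24); WM=17
i=16 t=21 v=7: → [13,25); WM=17
i=17 t=20 v=9: → [13,25); WM=18
i=18 t=22 v=6: → [13,26); WM=18
i=19 t=23 v=2: → [13,27); WM=20
i=20 t=23 v=6: → [13,27); WM=20
i=21 t=25 v=6: → [13,29); WM=22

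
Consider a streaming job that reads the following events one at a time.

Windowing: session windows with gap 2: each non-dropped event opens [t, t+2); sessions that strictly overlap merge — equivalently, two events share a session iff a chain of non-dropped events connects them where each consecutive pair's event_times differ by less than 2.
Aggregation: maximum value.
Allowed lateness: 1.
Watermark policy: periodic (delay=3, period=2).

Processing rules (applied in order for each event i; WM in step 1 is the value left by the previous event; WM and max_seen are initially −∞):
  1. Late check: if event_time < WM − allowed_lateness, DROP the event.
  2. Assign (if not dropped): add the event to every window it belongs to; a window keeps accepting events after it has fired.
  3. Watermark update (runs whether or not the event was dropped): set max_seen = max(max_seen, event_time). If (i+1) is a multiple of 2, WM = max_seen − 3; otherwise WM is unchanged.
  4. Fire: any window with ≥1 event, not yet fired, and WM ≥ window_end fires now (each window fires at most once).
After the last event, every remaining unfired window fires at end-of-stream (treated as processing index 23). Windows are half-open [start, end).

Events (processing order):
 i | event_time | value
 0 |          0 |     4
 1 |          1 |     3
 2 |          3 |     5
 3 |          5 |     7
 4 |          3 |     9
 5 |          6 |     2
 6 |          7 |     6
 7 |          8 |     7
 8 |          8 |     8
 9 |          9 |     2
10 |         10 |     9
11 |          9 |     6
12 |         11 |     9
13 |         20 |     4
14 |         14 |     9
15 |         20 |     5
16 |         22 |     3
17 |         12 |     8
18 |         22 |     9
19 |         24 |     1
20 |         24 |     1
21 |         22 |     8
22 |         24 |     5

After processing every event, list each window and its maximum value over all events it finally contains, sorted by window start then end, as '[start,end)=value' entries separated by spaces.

i=0 t=0 v=4: → [0,2); WM=−∞
i=1 t=1 v=3: → [0,3); WM=-2
i=2 t=3 v=5: → [3,5); WM=-2
i=3 t=5 v=7: → [5,7); WM=2
i=4 t=3 v=9: → [3,5); WM=2
i=5 t=6 v=2: → [5,8); WM=3
i=6 t=7 v=6: → [5,9); WM=3
i=7 t=8 v=7: → [5,10); WM=5
i=8 t=8 v=8: → [5,10); WM=5
i=9 t=9 v=2: → [5,11); WM=6
i=10 t=10 v=9: → [5,12); WM=6
i=11 t=9 v=6: → [5,12); WM=7
i=12 t=11 v=9: → [5,13); WM=7
i=13 t=20 v=4: → [20,22); WM=17
i=14 t=14 v=9: DROP (t<17-1); WM=17
i=15 t=20 v=5: → [20,22); WM=17
i=16 t=22 v=3: → [22,24); WM=17
i=17 t=12 v=8: DROP (t<17-1); WM=19
i=18 t=22 v=9: → [22,24); WM=19
i=19 t=24 v=1: → [24,26); WM=21
i=20 t=24 v=1: → [24,26); WM=21
i=21 t=22 v=8: → [22,24); WM=21
i=22 t=24 v=5: → [24,26); WM=21

[0,3)=4 [3,5)=9 [5,13)=9 [20,22)=5 [22,24)=9 [24,26)=5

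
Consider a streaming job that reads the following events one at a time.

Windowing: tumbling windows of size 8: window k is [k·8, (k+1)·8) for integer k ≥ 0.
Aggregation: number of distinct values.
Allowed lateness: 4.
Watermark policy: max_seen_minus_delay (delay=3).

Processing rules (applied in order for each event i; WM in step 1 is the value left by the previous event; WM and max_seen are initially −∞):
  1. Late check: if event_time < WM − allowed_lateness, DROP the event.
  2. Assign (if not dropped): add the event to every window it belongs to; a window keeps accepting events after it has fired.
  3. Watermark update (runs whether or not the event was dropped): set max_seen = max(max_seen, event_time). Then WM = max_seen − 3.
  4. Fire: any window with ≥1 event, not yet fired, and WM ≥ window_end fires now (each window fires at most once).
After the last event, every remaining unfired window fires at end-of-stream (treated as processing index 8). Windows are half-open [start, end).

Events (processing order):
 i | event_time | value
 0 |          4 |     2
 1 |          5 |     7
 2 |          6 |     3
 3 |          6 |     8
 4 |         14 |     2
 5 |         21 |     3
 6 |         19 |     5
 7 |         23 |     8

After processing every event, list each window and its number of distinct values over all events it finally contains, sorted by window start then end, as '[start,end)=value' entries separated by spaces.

i=0 t=4 v=2: → [0,8); WM=1
i=1 t=5 v=7: → [0,8); WM=2
i=2 t=6 v=3: → [0,8); WM=3
i=3 t=6 v=8: → [0,8); WM=3
i=4 t=14 v=2: → [8,16); WM=11; [0,8) fires=4
i=5 t=21 v=3: → [16,24); WM=18; [8,16) fires=1
i=6 t=19 v=5: → [16,24); WM=18
i=7 t=23 v=8: → [16,24); WM=20

[0,8)=4 [8,16)=1 [16,24)=3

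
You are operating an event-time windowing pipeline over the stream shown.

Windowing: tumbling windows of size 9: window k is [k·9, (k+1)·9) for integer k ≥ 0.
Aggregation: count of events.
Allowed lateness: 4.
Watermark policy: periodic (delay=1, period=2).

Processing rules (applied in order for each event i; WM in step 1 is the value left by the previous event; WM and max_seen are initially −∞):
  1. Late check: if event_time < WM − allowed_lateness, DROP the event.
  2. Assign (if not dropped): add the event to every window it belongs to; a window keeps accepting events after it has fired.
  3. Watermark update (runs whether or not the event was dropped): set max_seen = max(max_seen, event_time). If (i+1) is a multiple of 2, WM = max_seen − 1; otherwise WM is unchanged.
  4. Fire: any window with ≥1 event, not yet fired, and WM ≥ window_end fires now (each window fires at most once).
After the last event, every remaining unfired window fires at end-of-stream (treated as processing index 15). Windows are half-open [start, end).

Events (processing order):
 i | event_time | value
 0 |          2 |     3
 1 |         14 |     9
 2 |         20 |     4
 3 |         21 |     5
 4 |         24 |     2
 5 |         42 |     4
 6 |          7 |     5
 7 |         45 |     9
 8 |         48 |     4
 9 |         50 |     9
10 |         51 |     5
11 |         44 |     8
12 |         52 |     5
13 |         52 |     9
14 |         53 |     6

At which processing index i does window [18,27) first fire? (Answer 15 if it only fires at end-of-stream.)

i=0 t=2 v=3: → [0,9); WM=−∞
i=1 t=14 v=9: → [9,18); WM=13; [0,9) fires=1
i=2 t=20 v=4: → [18,27); WM=13
i=3 t=21 v=5: → [18,27); WM=20; [9,18) fires=1
i=4 t=24 v=2: → [18,27); WM=20
i=5 t=42 v=4: → [36,45); WM=41; [18,27) fires=3
i=6 t=7 v=5: DROP (t<41-4); WM=41
i=7 t=45 v=9: → [45,54); WM=44
i=8 t=48 v=4: → [45,54); WM=44
i=9 t=50 v=9: → [45,54); WM=49; [36,45) fires=1
i=10 t=51 v=5: → [45,54); WM=49
i=11 t=44 v=8: DROP (t<49-4); WM=50
i=12 t=52 v=5: → [45,54); WM=50
i=13 t=52 v=9: → [45,54); WM=51
i=14 t=53 v=6: → [45,54); WM=51

5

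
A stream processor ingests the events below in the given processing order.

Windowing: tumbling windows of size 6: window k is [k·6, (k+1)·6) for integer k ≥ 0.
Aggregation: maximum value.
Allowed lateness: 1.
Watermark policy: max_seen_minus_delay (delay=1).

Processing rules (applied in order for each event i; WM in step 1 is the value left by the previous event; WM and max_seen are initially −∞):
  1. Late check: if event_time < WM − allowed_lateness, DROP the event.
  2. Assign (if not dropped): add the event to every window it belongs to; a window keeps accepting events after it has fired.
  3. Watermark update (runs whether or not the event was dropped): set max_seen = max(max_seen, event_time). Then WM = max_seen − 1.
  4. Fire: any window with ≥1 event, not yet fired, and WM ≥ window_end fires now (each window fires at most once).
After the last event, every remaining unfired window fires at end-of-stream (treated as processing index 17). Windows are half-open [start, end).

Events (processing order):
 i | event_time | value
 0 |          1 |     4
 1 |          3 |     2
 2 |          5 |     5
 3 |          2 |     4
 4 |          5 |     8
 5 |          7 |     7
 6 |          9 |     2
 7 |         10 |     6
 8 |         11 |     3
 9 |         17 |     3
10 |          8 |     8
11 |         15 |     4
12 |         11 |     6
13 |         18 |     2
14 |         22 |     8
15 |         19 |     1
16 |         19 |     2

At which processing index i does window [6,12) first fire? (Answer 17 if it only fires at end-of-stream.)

9

i=0 t=1 v=4: → [0,6); WM=0
i=1 t=3 v=2: → [0,6); WM=2
i=2 t=5 v=5: → [0,6); WM=4
i=3 t=2 v=4: DROP (t<4-1); WM=4
i=4 t=5 v=8: → [0,6); WM=4
i=5 t=7 v=7: → [6,12); WM=6; [0,6) fires=8
i=6 t=9 v=2: → [6,12); WM=8
i=7 t=10 v=6: → [6,12); WM=9
i=8 t=11 v=3: → [6,12); WM=10
i=9 t=17 v=3: → [12,18); WM=16; [6,12) fires=7
i=10 t=8 v=8: DROP (t<16-1); WM=16
i=11 t=15 v=4: → [12,18); WM=16
i=12 t=11 v=6: DROP (t<16-1); WM=16
i=13 t=18 v=2: → [18,24); WM=17
i=14 t=22 v=8: → [18,24); WM=21; [12,18) fires=4
i=15 t=19 v=1: DROP (t<21-1); WM=21
i=16 t=19 v=2: DROP (t<21-1); WM=21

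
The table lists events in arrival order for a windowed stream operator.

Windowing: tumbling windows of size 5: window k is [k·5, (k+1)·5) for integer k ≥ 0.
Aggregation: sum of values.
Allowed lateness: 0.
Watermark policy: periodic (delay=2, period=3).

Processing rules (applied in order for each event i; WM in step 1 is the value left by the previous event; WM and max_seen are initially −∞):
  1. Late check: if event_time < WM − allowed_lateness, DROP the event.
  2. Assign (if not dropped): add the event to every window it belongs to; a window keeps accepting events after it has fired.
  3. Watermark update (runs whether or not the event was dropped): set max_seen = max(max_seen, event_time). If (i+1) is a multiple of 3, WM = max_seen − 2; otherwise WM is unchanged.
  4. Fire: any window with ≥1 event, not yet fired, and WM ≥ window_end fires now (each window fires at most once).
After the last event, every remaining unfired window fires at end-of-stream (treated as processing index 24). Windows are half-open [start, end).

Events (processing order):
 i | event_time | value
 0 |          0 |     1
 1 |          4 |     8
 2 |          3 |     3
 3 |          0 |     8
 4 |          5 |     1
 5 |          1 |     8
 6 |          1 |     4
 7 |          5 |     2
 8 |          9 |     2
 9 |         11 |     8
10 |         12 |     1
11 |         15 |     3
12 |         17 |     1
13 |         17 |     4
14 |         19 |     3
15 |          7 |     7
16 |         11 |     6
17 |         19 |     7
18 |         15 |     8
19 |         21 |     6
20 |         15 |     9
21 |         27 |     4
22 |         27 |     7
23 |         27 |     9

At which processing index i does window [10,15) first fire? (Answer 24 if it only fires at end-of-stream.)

i=0 t=0 v=1: → [0,5); WM=−∞
i=1 t=4 v=8: → [0,5); WM=−∞
i=2 t=3 v=3: → [0,5); WM=2
i=3 t=0 v=8: DROP (t<2-0); WM=2
i=4 t=5 v=1: → [5,10); WM=2
i=5 t=1 v=8: DROP (t<2-0); WM=3
i=6 t=1 v=4: DROP (t<3-0); WM=3
i=7 t=5 v=2: → [5,10); WM=3
i=8 t=9 v=2: → [5,10); WM=7; [0,5) fires=12
i=9 t=11 v=8: → [10,15); WM=7
i=10 t=12 v=1: → [10,15); WM=7
i=11 t=15 v=3: → [15,20); WM=13; [5,10) fires=5
i=12 t=17 v=1: → [15,20); WM=13
i=13 t=17 v=4: → [15,20); WM=13
i=14 t=19 v=3: → [15,20); WM=17; [10,15) fires=9
i=15 t=7 v=7: DROP (t<17-0); WM=17
i=16 t=11 v=6: DROP (t<17-0); WM=17
i=17 t=19 v=7: → [15,20); WM=17
i=18 t=15 v=8: DROP (t<17-0); WM=17
i=19 t=21 v=6: → [20,25); WM=17
i=20 t=15 v=9: DROP (t<17-0); WM=19
i=21 t=27 v=4: → [25,30); WM=19
i=22 t=27 v=7: → [25,30); WM=19
i=23 t=27 v=9: → [25,30); WM=25; [15,20) fires=18 [20,25) fires=6

14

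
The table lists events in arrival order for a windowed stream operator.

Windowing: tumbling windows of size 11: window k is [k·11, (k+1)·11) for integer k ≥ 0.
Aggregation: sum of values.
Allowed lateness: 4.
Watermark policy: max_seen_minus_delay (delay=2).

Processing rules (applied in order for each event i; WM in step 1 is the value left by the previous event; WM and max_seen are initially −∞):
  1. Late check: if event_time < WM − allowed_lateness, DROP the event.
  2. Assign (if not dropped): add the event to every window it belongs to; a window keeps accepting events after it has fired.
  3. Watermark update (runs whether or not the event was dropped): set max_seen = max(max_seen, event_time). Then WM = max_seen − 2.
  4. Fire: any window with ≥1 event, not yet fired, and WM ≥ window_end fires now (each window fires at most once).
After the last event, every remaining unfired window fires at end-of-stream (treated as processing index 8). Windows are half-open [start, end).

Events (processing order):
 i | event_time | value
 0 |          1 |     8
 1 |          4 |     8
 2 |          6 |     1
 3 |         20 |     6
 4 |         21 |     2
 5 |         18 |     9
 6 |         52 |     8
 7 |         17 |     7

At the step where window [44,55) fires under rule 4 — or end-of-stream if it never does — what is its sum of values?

8

i=0 t=1 v=8: → [0,11); WM=-1
i=1 t=4 v=8: → [0,11); WM=2
i=2 t=6 v=1: → [0,11); WM=4
i=3 t=20 v=6: → [11,22); WM=18; [0,11) fires=17
i=4 t=21 v=2: → [11,22); WM=19
i=5 t=18 v=9: → [11,22); WM=19
i=6 t=52 v=8: → [44,55); WM=50; [11,22) fires=17
i=7 t=17 v=7: DROP (t<50-4); WM=50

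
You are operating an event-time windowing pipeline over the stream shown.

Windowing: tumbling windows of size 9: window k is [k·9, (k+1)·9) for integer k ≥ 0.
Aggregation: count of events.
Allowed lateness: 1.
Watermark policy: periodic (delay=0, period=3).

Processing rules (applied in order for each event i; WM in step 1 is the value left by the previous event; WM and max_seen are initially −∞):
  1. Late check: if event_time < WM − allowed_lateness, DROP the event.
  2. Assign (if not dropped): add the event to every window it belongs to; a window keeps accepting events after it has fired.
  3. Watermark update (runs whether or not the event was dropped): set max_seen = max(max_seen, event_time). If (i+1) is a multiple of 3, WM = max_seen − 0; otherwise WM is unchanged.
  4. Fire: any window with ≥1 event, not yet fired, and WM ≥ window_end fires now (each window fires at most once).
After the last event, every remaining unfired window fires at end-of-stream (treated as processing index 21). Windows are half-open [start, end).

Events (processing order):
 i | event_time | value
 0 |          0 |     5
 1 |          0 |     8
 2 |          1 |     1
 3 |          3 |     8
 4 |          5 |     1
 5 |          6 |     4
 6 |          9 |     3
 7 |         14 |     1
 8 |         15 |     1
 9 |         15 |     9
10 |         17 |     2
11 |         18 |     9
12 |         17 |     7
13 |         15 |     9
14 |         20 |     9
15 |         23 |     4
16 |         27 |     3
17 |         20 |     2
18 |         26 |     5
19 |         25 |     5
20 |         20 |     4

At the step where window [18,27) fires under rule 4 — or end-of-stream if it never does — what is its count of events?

i=0 t=0 v=5: → [0,9); WM=−∞
i=1 t=0 v=8: → [0,9); WM=−∞
i=2 t=1 v=1: → [0,9); WM=1
i=3 t=3 v=8: → [0,9); WM=1
i=4 t=5 v=1: → [0,9); WM=1
i=5 t=6 v=4: → [0,9); WM=6
i=6 t=9 v=3: → [9,18); WM=6
i=7 t=14 v=1: → [9,18); WM=6
i=8 t=15 v=1: → [9,18); WM=15; [0,9) fires=6
i=9 t=15 v=9: → [9,18); WM=15
i=10 t=17 v=2: → [9,18); WM=15
i=11 t=18 v=9: → [18,27); WM=18; [9,18) fires=5
i=12 t=17 v=7: → [9,18); WM=18
i=13 t=15 v=9: DROP (t<18-1); WM=18
i=14 t=20 v=9: → [18,27); WM=20
i=15 t=23 v=4: → [18,27); WM=20
i=16 t=27 v=3: → [27,36); WM=20
i=17 t=20 v=2: → [18,27); WM=27; [18,27) fires=4
i=18 t=26 v=5: → [18,27); WM=27
i=19 t=25 v=5: DROP (t<27-1); WM=27
i=20 t=20 v=4: DROP (t<27-1); WM=27

4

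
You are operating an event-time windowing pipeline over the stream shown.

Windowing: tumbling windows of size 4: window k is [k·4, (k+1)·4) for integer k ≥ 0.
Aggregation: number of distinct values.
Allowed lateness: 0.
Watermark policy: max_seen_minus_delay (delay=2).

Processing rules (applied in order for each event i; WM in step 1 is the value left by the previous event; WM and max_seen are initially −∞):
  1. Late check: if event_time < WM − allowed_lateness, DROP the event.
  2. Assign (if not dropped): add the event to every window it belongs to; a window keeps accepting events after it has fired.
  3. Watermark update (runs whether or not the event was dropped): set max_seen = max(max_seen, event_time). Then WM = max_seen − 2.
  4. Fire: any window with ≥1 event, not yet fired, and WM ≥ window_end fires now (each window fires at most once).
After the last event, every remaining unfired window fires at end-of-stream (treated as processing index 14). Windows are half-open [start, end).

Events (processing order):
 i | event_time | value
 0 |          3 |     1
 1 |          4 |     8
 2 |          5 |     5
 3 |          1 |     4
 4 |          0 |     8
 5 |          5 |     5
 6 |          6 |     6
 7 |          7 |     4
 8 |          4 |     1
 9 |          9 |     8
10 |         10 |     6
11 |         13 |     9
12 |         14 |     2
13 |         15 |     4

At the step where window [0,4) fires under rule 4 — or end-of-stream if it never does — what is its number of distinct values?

i=0 t=3 v=1: → [0,4); WM=1
i=1 t=4 v=8: → [4,8); WM=2
i=2 t=5 v=5: → [4,8); WM=3
i=3 t=1 v=4: DROP (t<3-0); WM=3
i=4 t=0 v=8: DROP (t<3-0); WM=3
i=5 t=5 v=5: → [4,8); WM=3
i=6 t=6 v=6: → [4,8); WM=4; [0,4) fires=1
i=7 t=7 v=4: → [4,8); WM=5
i=8 t=4 v=1: DROP (t<5-0); WM=5
i=9 t=9 v=8: → [8,12); WM=7
i=10 t=10 v=6: → [8,12); WM=8; [4,8) fires=4
i=11 t=13 v=9: → [12,16); WM=11
i=12 t=14 v=2: → [12,16); WM=12; [8,12) fires=2
i=13 t=15 v=4: → [12,16); WM=13

1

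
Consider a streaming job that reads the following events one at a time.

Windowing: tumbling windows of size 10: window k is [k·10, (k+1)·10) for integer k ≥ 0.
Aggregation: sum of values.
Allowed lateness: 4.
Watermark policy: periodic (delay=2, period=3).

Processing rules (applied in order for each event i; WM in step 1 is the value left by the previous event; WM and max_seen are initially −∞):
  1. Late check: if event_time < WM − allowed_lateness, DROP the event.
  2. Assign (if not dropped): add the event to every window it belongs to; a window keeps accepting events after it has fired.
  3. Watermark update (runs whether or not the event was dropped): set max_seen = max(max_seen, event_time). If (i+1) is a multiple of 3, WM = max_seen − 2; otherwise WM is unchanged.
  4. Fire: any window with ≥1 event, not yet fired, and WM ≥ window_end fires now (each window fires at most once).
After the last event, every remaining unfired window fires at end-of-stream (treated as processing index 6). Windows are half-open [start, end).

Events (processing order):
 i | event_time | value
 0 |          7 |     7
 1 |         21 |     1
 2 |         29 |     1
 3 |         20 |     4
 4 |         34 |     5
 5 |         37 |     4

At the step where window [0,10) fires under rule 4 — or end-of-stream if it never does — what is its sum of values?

7

i=0 t=7 v=7: → [0,10); WM=−∞
i=1 t=21 v=1: → [20,30); WM=−∞
i=2 t=29 v=1: → [20,30); WM=27; [0,10) fires=7
i=3 t=20 v=4: DROP (t<27-4); WM=27
i=4 t=34 v=5: → [30,40); WM=27
i=5 t=37 v=4: → [30,40); WM=35; [20,30) fires=2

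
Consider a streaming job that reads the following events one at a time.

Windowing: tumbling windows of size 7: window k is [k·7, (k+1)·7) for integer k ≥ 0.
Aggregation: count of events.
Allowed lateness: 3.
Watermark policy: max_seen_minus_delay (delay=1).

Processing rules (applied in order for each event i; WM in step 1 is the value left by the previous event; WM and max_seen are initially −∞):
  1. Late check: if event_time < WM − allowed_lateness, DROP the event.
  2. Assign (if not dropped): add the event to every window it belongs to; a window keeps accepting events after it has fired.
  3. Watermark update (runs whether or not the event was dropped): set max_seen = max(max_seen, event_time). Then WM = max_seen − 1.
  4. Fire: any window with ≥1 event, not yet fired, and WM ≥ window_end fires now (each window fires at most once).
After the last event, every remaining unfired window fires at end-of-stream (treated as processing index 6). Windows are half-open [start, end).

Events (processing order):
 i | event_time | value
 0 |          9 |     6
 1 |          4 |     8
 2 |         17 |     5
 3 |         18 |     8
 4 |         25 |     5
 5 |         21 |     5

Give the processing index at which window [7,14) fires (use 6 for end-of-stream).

i=0 t=9 v=6: → [7,14); WM=8
i=1 t=4 v=8: DROP (t<8-3); WM=8
i=2 t=17 v=5: → [14,21); WM=16; [7,14) fires=1
i=3 t=18 v=8: → [14,21); WM=17
i=4 t=25 v=5: → [21,28); WM=24; [14,21) fires=2
i=5 t=21 v=5: → [21,28); WM=24

2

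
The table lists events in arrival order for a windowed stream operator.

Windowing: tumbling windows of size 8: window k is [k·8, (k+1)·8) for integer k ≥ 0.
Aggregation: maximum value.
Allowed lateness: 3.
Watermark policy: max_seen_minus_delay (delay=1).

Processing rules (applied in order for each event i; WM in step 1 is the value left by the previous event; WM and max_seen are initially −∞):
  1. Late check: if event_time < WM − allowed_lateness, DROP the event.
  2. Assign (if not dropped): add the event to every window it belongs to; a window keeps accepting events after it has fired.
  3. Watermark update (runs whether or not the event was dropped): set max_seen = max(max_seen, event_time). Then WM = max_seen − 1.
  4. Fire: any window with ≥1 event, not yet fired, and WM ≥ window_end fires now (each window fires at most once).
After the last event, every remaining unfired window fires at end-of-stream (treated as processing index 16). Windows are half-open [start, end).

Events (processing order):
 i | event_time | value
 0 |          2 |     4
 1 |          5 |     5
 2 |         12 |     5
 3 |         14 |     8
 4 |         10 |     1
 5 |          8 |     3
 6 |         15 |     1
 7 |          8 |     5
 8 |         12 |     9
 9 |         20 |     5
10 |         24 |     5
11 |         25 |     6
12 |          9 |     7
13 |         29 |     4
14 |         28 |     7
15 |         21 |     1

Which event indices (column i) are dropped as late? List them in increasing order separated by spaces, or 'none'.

i=0 t=2 v=4: → [0,8); WM=1
i=1 t=5 v=5: → [0,8); WM=4
i=2 t=12 v=5: → [8,16); WM=11; [0,8) fires=5
i=3 t=14 v=8: → [8,16); WM=13
i=4 t=10 v=1: → [8,16); WM=13
i=5 t=8 v=3: DROP (t<13-3); WM=13
i=6 t=15 v=1: → [8,16); WM=14
i=7 t=8 v=5: DROP (t<14-3); WM=14
i=8 t=12 v=9: → [8,16); WM=14
i=9 t=20 v=5: → [16,24); WM=19; [8,16) fires=9
i=10 t=24 v=5: → [24,32); WM=23
i=11 t=25 v=6: → [24,32); WM=24; [16,24) fires=5
i=12 t=9 v=7: DROP (t<24-3); WM=24
i=13 t=29 v=4: → [24,32); WM=28
i=14 t=28 v=7: → [24,32); WM=28
i=15 t=21 v=1: DROP (t<28-3); WM=28

5 7 12 15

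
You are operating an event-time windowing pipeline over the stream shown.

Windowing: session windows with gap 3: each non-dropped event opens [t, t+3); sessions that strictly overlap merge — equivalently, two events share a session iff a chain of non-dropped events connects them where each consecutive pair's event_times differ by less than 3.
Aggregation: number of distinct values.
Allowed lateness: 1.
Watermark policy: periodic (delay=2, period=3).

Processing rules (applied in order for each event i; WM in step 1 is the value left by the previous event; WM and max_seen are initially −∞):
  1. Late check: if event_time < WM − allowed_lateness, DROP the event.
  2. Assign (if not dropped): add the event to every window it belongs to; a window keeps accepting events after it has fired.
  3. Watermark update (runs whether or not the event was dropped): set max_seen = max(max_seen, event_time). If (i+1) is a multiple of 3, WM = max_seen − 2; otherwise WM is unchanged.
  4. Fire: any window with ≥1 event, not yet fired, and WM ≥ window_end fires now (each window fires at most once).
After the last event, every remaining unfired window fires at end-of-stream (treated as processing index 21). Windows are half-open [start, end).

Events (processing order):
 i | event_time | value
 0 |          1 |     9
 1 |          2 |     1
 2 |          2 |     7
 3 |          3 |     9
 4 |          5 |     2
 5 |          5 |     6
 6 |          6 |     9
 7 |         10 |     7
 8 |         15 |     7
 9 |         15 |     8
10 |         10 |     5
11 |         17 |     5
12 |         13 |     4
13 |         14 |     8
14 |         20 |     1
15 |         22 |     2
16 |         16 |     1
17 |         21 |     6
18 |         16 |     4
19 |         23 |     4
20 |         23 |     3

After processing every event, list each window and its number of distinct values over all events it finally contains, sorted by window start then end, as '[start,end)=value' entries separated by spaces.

[1,9)=5 [10,13)=1 [14,20)=3 [20,26)=5

i=0 t=1 v=9: → [1,4); WM=−∞
i=1 t=2 v=1: → [1,5); WM=−∞
i=2 t=2 v=7: → [1,5); WM=0
i=3 t=3 v=9: → [1,6); WM=0
i=4 t=5 v=2: → [1,8); WM=0
i=5 t=5 v=6: → [1,8); WM=3
i=6 t=6 v=9: → [1,9); WM=3
i=7 t=10 v=7: → [10,13); WM=3
i=8 t=15 v=7: → [15,18); WM=13
i=9 t=15 v=8: → [15,18); WM=13
i=10 t=10 v=5: DROP (t<13-1); WM=13
i=11 t=17 v=5: → [15,20); WM=15
i=12 t=13 v=4: DROP (t<15-1); WM=15
i=13 t=14 v=8: → [14,20); WM=15
i=14 t=20 v=1: → [20,23); WM=18
i=15 t=22 v=2: → [20,25); WM=18
i=16 t=16 v=1: DROP (t<18-1); WM=18
i=17 t=21 v=6: → [20,25); WM=20
i=18 t=16 v=4: DROP (t<20-1); WM=20
i=19 t=23 v=4: → [20,26); WM=20
i=20 t=23 v=3: → [20,26); WM=21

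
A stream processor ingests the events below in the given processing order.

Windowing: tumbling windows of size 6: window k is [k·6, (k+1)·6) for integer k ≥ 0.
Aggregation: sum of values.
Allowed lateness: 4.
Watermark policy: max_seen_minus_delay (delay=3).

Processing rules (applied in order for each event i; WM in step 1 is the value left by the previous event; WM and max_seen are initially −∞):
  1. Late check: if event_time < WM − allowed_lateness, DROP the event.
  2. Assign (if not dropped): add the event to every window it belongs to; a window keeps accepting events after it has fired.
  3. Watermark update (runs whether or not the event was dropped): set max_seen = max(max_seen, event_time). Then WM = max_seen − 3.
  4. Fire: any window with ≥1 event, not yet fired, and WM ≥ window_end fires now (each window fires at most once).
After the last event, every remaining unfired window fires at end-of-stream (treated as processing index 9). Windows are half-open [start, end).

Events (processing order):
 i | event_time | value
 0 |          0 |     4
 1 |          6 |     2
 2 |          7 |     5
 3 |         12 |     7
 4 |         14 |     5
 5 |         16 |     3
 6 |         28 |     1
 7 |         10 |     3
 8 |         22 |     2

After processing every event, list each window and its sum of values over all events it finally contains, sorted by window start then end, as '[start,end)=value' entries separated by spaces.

i=0 t=0 v=4: → [0,6); WM=-3
i=1 t=6 v=2: → [6,12); WM=3
i=2 t=7 v=5: → [6,12); WM=4
i=3 t=12 v=7: → [12,18); WM=9; [0,6) fires=4
i=4 t=14 v=5: → [12,18); WM=11
i=5 t=16 v=3: → [12,18); WM=13; [6,12) fires=7
i=6 t=28 v=1: → [24,30); WM=25; [12,18) fires=15
i=7 t=10 v=3: DROP (t<25-4); WM=25
i=8 t=22 v=2: → [18,24); WM=25; [18,24) fires=2

[0,6)=4 [6,12)=7 [12,18)=15 [18,24)=2 [24,30)=1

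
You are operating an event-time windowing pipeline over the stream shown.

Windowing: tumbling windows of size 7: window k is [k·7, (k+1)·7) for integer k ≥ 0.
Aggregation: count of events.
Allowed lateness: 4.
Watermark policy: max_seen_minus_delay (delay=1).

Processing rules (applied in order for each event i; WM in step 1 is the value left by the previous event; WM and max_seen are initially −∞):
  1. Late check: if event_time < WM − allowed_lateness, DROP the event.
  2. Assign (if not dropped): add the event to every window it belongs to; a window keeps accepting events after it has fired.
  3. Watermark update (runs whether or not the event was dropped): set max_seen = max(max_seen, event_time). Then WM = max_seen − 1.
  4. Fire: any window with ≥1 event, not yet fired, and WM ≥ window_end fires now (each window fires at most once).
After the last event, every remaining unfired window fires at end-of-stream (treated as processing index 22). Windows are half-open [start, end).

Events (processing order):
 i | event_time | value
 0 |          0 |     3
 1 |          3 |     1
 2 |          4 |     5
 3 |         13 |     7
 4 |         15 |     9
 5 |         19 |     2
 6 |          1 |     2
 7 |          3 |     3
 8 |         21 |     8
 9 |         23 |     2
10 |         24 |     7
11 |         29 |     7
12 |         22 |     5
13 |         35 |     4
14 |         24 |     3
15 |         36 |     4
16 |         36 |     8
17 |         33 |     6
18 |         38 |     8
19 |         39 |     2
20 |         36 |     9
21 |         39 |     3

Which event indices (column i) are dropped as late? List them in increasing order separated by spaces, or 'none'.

6 7 12 14

i=0 t=0 v=3: → [0,7); WM=-1
i=1 t=3 v=1: → [0,7); WM=2
i=2 t=4 v=5: → [0,7); WM=3
i=3 t=13 v=7: → [7,14); WM=12; [0,7) fires=3
i=4 t=15 v=9: → [14,21); WM=14; [7,14) fires=1
i=5 t=19 v=2: → [14,21); WM=18
i=6 t=1 v=2: DROP (t<18-4); WM=18
i=7 t=3 v=3: DROP (t<18-4); WM=18
i=8 t=21 v=8: → [21,28); WM=20
i=9 t=23 v=2: → [21,28); WM=22; [14,21) fires=2
i=10 t=24 v=7: → [21,28); WM=23
i=11 t=29 v=7: → [28,35); WM=28; [21,28) fires=3
i=12 t=22 v=5: DROP (t<28-4); WM=28
i=13 t=35 v=4: → [35,42); WM=34
i=14 t=24 v=3: DROP (t<34-4); WM=34
i=15 t=36 v=4: → [35,42); WM=35; [28,35) fires=1
i=16 t=36 v=8: → [35,42); WM=35
i=17 t=33 v=6: → [28,35); WM=35
i=18 t=38 v=8: → [35,42); WM=37
i=19 t=39 v=2: → [35,42); WM=38
i=20 t=36 v=9: → [35,42); WM=38
i=21 t=39 v=3: → [35,42); WM=38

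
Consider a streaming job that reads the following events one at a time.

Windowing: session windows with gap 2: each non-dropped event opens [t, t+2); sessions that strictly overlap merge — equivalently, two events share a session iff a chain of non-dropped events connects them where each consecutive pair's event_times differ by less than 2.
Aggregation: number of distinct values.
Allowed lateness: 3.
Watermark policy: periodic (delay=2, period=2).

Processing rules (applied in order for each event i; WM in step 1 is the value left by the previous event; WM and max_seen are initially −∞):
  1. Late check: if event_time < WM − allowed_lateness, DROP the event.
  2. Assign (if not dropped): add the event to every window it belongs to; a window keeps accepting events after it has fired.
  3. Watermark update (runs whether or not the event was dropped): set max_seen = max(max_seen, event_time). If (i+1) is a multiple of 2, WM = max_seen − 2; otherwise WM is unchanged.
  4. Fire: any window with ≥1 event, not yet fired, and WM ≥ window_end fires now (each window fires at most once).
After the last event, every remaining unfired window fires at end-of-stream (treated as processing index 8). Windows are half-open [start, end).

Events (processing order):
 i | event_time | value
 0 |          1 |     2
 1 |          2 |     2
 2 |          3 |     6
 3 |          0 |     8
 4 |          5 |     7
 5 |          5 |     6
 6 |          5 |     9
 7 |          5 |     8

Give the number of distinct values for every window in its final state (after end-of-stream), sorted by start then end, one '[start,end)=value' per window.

[0,5)=3 [5,7)=4

i=0 t=1 v=2: → [1,3); WM=−∞
i=1 t=2 v=2: → [1,4); WM=0
i=2 t=3 v=6: → [1,5); WM=0
i=3 t=0 v=8: → [0,5); WM=1
i=4 t=5 v=7: → [5,7); WM=1
i=5 t=5 v=6: → [5,7); WM=3
i=6 t=5 v=9: → [5,7); WM=3
i=7 t=5 v=8: → [5,7); WM=3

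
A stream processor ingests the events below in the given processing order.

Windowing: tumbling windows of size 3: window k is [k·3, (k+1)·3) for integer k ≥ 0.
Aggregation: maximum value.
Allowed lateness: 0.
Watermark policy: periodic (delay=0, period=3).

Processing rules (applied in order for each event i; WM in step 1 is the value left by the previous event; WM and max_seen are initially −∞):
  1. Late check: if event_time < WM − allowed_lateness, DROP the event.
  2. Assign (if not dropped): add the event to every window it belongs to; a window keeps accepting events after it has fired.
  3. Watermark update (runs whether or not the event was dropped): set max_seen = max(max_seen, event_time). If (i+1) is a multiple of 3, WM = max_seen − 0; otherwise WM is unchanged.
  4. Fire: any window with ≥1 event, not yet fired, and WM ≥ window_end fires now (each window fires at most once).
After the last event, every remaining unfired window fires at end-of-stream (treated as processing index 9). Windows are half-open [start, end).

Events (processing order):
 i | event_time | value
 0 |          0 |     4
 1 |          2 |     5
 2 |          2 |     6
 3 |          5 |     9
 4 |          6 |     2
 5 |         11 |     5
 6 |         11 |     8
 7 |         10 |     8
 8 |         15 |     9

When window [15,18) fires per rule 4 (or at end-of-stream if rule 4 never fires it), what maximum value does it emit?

i=0 t=0 v=4: → [0,3); WM=−∞
i=1 t=2 v=5: → [0,3); WM=−∞
i=2 t=2 v=6: → [0,3); WM=2
i=3 t=5 v=9: → [3,6); WM=2
i=4 t=6 v=2: → [6,9); WM=2
i=5 t=11 v=5: → [9,12); WM=11; [0,3) fires=6 [3,6) fires=9 [6,9) fires=2
i=6 t=11 v=8: → [9,12); WM=11
i=7 t=10 v=8: DROP (t<11-0); WM=11
i=8 t=15 v=9: → [15,18); WM=15; [9,12) fires=8

9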